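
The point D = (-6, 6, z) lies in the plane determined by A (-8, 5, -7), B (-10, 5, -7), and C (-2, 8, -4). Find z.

-6

Coplanarity requires AB · (AC × AD) = 0.
AB = (-2, 0, 0), AC = (6, 3, 3); the triple product is linear in z with coefficient -6 and constant term -36.
Setting it to zero: z = -6.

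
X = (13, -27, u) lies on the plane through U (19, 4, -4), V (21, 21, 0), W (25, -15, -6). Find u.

A normal to the plane is n = UV × UW = (42, 28, -140).
X lies in the plane iff n · UX = 0.
This gives (-140)u + (-1680) = 0, so u = -12.

-12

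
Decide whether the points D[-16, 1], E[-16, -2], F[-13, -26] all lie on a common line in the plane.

DE = (0, -3), DF = (3, -27).
det[DE; DF] = (0)(-27) − (-3)(3) = 9.
The determinant is nonzero, so they are not collinear.

No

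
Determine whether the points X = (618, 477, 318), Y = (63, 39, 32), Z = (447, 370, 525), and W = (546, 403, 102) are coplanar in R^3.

No

A normal to the plane through X, Y, Z is n = XY × XZ = (-121268, 163791, -15513).
The plane has equation n·P = -1748451. For W: n·W = -1786881.
-1786881 ≠ -1748451, so W is off the plane.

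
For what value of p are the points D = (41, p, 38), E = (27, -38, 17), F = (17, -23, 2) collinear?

-59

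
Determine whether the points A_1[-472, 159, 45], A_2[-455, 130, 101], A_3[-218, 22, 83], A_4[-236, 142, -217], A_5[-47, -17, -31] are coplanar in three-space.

No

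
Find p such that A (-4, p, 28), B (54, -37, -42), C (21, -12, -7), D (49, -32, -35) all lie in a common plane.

13

Coplanarity ⇔ det[AB; AC; AD] = 0.
Expanding, this is linear in p: (-56)p + (728) = 0.
So p = 13.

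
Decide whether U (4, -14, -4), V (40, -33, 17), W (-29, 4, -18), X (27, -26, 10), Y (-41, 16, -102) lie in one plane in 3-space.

No

The plane through U, V, W has normal n = UV × UW = (-112, -189, 21) and equation n·P = 2114.
Checking the remaining points: n·X = 2100, n·Y = -574.
Since n·X = 2100 ≠ 2114, X is off the plane and the points are not all coplanar.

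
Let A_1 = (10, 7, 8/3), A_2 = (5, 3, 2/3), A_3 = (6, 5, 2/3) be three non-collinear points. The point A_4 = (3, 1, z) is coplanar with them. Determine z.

0

The plane through A_1, A_2, A_3 has equation 4x − 2y − 6z = 10.
Substituting A_4: (-6)z + (10) = 10, so z = 0.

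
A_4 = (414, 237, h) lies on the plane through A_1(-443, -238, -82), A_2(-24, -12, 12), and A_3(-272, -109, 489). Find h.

295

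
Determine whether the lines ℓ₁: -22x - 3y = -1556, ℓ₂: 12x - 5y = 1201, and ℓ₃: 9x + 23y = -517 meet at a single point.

Intersecting ℓ₁ and ℓ₂: solving the 2×2 system gives (x, y) = (11383/146, -3875/73).
Substitute into ℓ₃: (9)(11383/146) + (23)(-3875/73) = -75803/146.
But ℓ₃ requires -517 ≠ -75803/146, so the three lines have no common point.

No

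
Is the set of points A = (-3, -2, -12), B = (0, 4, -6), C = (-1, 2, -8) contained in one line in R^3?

Yes

AB = (3, 6, 6), AC = (2, 4, 4).
AB × AC = (0, 0, 0).
The cross product vanishes, so the three points are collinear.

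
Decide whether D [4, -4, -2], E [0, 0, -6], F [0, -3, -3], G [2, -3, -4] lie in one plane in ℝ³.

The four points are coplanar iff the 3×3 determinant with rows DE, DF, DG is zero.
Rows: (-4, 4, -4), (-4, 1, -1), (-2, 1, -2).
Expanding along the first row: (-4)(-1) − (4)(6) + (-4)(-2) = -12.
Nonzero ⇒ not coplanar.

No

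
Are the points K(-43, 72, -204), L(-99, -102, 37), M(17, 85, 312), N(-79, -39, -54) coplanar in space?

No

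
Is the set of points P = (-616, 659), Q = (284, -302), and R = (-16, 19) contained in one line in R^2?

PQ = (900, -961), PR = (600, -640).
det[PQ; PR] = (900)(-640) − (-961)(600) = 600.
The determinant is nonzero, so they are not collinear.

No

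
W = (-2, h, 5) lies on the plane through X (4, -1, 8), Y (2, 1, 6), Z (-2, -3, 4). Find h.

-7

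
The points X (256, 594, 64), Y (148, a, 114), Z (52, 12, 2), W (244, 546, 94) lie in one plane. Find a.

Normal to plane XZW: n = (-20436, 6864, 2808); plane equation n·P = -974688.
Requiring n·Y = -974688: (6864)a + (-2704416) = -974688.
So a = 252.

252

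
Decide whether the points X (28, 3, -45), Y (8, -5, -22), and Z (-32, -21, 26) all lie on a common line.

XY = (-20, -8, 23), XZ = (-60, -24, 71).
Comparing components 2 and 3: (-8)(71) − (23)(-24) = -16 ≠ 0, so XY and XZ are not parallel and the points are not collinear.

No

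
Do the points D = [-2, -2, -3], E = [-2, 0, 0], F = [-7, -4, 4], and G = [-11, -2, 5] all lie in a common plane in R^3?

The four points are coplanar iff the 3×3 determinant with rows DE, DF, DG is zero.
Rows: (0, 2, 3), (-5, -2, 7), (-9, 0, 8).
Expanding along the first row: (0)(-16) − (2)(23) + (3)(-18) = -100.
Nonzero ⇒ not coplanar.

No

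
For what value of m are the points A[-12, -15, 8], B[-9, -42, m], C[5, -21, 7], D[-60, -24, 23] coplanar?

20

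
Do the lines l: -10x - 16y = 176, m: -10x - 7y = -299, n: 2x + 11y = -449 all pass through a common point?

Intersecting l and m: solving the 2×2 system gives (x, y) = (3008/45, -475/9).
Substitute into n: (2)(3008/45) + (11)(-475/9) = -6703/15.
But n requires -449 ≠ -6703/15, so the three lines have no common point.

No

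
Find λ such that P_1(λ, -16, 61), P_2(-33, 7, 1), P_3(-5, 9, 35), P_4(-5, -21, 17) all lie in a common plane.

30

The points are coplanar iff P_1P_2 · (P_1P_3 × P_1P_4) = 0.
Expanding, this is linear in λ: (-984)λ + (29520) = 0.
So λ = 30.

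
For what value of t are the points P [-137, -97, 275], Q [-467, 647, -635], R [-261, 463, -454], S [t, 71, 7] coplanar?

-35

Normal to plane PQR: n = (-32776, -127730, -92544); plane equation n·X = -8569478.
Requiring n·S = -8569478: (-32776)t + (-9716638) = -8569478.
So t = -35.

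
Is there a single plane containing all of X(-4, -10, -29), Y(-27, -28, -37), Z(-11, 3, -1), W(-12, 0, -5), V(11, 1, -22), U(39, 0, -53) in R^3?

No

The plane through X, Y, Z has normal n = XY × XZ = (-400, 700, -425) and equation n·P = 6925.
Checking the remaining points: n·W = 6925, n·V = 5650, n·U = 6925.
Since n·V = 5650 ≠ 6925, V is off the plane and the points are not all coplanar.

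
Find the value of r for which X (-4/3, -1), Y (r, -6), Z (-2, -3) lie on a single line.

-3

Collinearity: (Y − X) must be parallel to (Z − X) = (-2/3, -2).
Cross-multiplying the components: (r − (-4/3))·(-2) = (-5)·(-2/3).
Solving gives r = -3.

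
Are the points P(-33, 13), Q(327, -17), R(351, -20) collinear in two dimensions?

PQ = (360, -30), PR = (384, -33).
If collinear, PR would be a scalar multiple of PQ. But (360)·(-33) ≠ (-30)·(384) (difference -360), so they are not parallel; the points are not collinear.

No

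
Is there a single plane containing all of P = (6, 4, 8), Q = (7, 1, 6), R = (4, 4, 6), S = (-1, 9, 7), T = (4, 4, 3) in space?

The plane through P, Q, R has normal n = PQ × PR = (6, 6, -6) and equation n·X = 12.
Checking the remaining points: n·S = 6, n·T = 30.
Since n·S = 6 ≠ 12, S is off the plane and the points are not all coplanar.

No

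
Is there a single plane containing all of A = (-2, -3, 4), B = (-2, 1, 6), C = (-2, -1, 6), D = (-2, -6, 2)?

Yes

The four points are coplanar iff the 3×3 determinant with rows AB, AC, AD is zero.
Rows: (0, 4, 2), (0, 2, 2), (0, -3, -2).
Expanding along the first row: (0)(2) − (4)(0) + (2)(0) = 0.
Zero determinant ⇒ coplanar.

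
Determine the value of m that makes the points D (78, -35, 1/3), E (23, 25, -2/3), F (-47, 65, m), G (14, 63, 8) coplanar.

-40/3

Normal to plane DEG: n = (558, 1457/3, -1550); plane equation n·P = 26009.
Requiring n·F = 26009: (-1550)m + (16027/3) = 26009.
So m = -40/3.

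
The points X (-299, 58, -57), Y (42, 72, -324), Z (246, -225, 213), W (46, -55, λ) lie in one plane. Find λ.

-37

Coplanarity ⇔ det[XY; XZ; XW] = 0.
Expanding, this is linear in λ: (-104133)λ + (-3852921) = 0.
So λ = -37.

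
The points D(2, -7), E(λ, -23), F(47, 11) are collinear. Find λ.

The three points are collinear iff det[DE; DF] = 0.
This determinant is linear in λ: (18)λ + (684) = 0, so λ = -38.

-38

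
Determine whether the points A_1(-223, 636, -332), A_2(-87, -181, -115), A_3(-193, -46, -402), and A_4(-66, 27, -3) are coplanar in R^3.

Yes

A normal to the plane through A_1, A_2, A_3 is n = A_1A_2 × A_1A_3 = (205184, 16030, -68242).
The plane has equation n·P = -12904608. For A_4: n·A_4 = -12904608.
Equal, so A_4 lies in the plane and all four are coplanar.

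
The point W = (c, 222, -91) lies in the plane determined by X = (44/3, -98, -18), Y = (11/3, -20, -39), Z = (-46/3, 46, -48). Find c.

-45

Coplanarity requires XY · (XZ × XW) = 0.
XY = (-11, 78, -21), XZ = (-30, 144, -30); the triple product is linear in c with coefficient 684 and constant term 30780.
Setting it to zero: c = -45.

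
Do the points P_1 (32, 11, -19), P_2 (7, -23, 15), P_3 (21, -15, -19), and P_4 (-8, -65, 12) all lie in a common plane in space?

No

With P_1 as base: P_1P_2 = (-25, -34, 34), P_1P_3 = (-11, -26, 0), P_1P_4 = (-40, -76, 31).
P_1P_3 × P_1P_4 = (-806, 341, -204).
P_1P_2 · (P_1P_3 × P_1P_4) = 1620.
Since 1620 ≠ 0, the four points are not coplanar.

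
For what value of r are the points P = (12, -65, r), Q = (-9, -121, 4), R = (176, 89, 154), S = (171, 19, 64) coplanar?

Coplanarity ⇔ det[PQ; PR; PS] = 0.
Expanding, this is linear in r: (11900)r + (-761600) = 0.
So r = 64.

64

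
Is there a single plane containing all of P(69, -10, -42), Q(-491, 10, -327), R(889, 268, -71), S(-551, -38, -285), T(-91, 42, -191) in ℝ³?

No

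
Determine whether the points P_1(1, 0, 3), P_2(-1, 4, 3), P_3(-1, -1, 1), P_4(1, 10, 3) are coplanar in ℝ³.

With P_1 as base: P_1P_2 = (-2, 4, 0), P_1P_3 = (-2, -1, -2), P_1P_4 = (0, 10, 0).
P_1P_3 × P_1P_4 = (20, 0, -20).
P_1P_2 · (P_1P_3 × P_1P_4) = -40.
Since -40 ≠ 0, the four points are not coplanar.

No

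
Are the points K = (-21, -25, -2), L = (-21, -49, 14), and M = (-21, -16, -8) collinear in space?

Yes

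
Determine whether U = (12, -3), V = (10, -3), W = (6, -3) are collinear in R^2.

UV = (-2, 0), UW = (-6, 0).
det[UV; UW] = (-2)(0) − (0)(-6) = 0.
The determinant is zero, so the points are collinear.

Yes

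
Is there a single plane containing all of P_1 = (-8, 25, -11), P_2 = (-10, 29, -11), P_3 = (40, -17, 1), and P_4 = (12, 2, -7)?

No

The four points are coplanar iff the 3×3 determinant with rows P_1P_2, P_1P_3, P_1P_4 is zero.
Rows: (-2, 4, 0), (48, -42, 12), (20, -23, 4).
Expanding along the first row: (-2)(108) − (4)(-48) + (0)(-264) = -24.
Nonzero ⇒ not coplanar.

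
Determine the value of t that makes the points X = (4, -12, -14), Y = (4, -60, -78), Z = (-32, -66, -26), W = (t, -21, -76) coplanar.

The points are coplanar iff XY · (XZ × XW) = 0.
Expanding, this is linear in t: (-2880)t + (97920) = 0.
So t = 34.

34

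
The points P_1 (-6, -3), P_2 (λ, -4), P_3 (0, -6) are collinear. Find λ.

-4

The three points are collinear iff det[P_1P_2; P_1P_3] = 0.
This determinant is linear in λ: (-3)λ + (-12) = 0, so λ = -4.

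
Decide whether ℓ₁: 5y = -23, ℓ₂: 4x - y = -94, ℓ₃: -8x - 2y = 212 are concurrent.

The three lines meet at one point iff the augmented coefficient matrix [aᵢ bᵢ cᵢ] has rank < 3, i.e. its determinant vanishes.
Here the determinant is -112.
Nonzero, so no common point exists.

No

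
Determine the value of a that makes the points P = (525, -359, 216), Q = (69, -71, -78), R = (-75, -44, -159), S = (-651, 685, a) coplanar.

-598

Normal to plane PQR: n = (-15390, 5400, 29160); plane equation n·X = -3719790.
Requiring n·S = -3719790: (29160)a + (13717890) = -3719790.
So a = -598.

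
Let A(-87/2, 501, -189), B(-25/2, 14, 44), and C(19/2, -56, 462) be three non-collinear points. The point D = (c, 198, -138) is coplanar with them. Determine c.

-57/2

A normal to the plane is n = AB × AC = (-187256, -7832, 8544).
D lies in the plane iff n · AD = 0.
This gives (-187256)c + (-5336796) = 0, so c = -57/2.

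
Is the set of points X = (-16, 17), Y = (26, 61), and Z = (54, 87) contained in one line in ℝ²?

No

XY = (42, 44), XZ = (70, 70).
det[XY; XZ] = (42)(70) − (44)(70) = -140.
The determinant is nonzero, so they are not collinear.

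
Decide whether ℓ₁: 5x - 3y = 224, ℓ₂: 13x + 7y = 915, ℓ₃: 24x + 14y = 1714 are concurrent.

No

Intersecting ℓ₁ and ℓ₂: solving the 2×2 system gives (x, y) = (4313/74, 1663/74).
Substitute into ℓ₃: (24)(4313/74) + (14)(1663/74) = 63397/37.
But ℓ₃ requires 1714 ≠ 63397/37, so the three lines have no common point.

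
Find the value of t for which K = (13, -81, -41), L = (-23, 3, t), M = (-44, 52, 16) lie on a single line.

Direction KM = (-57, 133, 57). From the x-coordinate of L, the parameter along the line is τ = (-23 − 13)/(-57) = 12/19.
Then t = (-41) + 12/19·(57) = -5.

-5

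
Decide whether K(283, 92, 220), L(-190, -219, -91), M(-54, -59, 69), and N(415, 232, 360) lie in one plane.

Yes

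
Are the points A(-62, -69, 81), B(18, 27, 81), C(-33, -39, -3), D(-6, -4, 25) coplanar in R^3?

No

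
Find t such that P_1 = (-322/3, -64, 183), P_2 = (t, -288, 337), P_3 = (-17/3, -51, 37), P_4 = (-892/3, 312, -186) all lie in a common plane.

178/3

Normal to plane P_1P_3P_4: n = (50099, 65255, 122090/3); plane equation n·P = -6318368/3.
Requiring n·P_2 = -6318368/3: (50099)t + (-15235990/3) = -6318368/3.
So t = 178/3.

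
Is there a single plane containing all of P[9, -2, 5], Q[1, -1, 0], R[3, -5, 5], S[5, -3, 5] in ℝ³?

No

With P as base: PQ = (-8, 1, -5), PR = (-6, -3, 0), PS = (-4, -1, 0).
PR × PS = (0, 0, -6).
PQ · (PR × PS) = 30.
Since 30 ≠ 0, the four points are not coplanar.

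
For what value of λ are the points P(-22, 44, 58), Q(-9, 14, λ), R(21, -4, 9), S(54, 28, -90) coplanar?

57

Coplanarity ⇔ det[PQ; PR; PS] = 0.
Expanding, this is linear in λ: (2960)λ + (-168720) = 0.
So λ = 57.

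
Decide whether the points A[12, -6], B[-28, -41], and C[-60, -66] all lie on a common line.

AB = (-40, -35), AC = (-72, -60).
If collinear, AC would be a scalar multiple of AB. But (-40)·(-60) ≠ (-35)·(-72) (difference -120), so they are not parallel; the points are not collinear.

No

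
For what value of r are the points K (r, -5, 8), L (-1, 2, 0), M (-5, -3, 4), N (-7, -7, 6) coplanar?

-9

The points are coplanar iff KL · (KM × KN) = 0.
Expanding, this is linear in r: (-6)r + (-54) = 0.
So r = -9.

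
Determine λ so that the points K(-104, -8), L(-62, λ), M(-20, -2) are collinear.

Collinearity: (L − K) must be parallel to (M − K) = (84, 6).
Cross-multiplying the components: (λ − (-8))·(84) = (42)·(6).
Solving gives λ = -5.

-5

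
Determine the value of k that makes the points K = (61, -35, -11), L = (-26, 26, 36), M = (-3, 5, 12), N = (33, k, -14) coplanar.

Coplanarity ⇔ det[KL; KM; KN] = 0.
Expanding, this is linear in k: (-1007)k + (-23161) = 0.
So k = -23.

-23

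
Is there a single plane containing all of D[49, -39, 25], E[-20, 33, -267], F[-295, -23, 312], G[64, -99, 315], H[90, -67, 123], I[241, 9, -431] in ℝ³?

The plane through D, E, F has normal n = DE × DF = (25336, 120251, 23664) and equation n·P = -2856725.
Checking the remaining points: n·G = -2829185, n·H = -2865905, n·I = -3010949.
Since n·G = -2829185 ≠ -2856725, G is off the plane and the points are not all coplanar.

No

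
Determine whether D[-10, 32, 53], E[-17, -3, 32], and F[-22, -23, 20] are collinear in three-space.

DE = (-7, -35, -21), DF = (-12, -55, -33).
DE × DF = (0, 21, -35).
The cross product is nonzero, so the points do not lie on one line.

No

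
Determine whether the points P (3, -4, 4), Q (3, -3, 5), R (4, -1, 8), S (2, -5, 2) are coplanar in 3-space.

Yes

A normal to the plane through P, Q, R is n = PQ × PR = (1, 1, -1).
The plane has equation n·X = -5. For S: n·S = -5.
Equal, so S lies in the plane and all four are coplanar.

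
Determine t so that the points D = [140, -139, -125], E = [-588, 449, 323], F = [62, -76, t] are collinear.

-77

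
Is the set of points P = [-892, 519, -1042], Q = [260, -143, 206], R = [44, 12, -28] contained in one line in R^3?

No

PQ = (1152, -662, 1248), PR = (936, -507, 1014).
Comparing components 2 and 3: (-662)(1014) − (1248)(-507) = -38532 ≠ 0, so PQ and PR are not parallel and the points are not collinear.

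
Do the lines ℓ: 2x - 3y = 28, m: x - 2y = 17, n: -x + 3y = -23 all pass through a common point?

Yes

Lines aᵢx + bᵢy = cᵢ with pairwise distinct directions are concurrent exactly when det[aᵢ bᵢ cᵢ] = 0.
Here the determinant is 0.
It vanishes, so the lines are concurrent at (5, -6).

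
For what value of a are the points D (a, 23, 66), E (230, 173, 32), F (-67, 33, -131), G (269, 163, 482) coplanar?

The points are coplanar iff DE · (DF × DG) = 0.
Expanding, this is linear in a: (64630)a + (3942430) = 0.
So a = -61.

-61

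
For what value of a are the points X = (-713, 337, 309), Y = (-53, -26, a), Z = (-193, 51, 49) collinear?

-21

Collinearity requires XY × XZ = 0; each component is linear in a.
The x-component gives (286)a + (6006) = 0, so a = -21.
The remaining components then also vanish.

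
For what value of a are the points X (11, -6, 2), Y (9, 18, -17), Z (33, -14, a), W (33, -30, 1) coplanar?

Normal to plane XYW: n = (-480, -420, -480); plane equation n·P = -3720.
Requiring n·Z = -3720: (-480)a + (-9960) = -3720.
So a = -13.

-13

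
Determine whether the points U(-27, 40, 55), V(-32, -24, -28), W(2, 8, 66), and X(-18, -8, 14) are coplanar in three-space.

With U as base: UV = (-5, -64, -83), UW = (29, -32, 11), UX = (9, -48, -41).
UW × UX = (1840, 1288, -1104).
UV · (UW × UX) = 0.
The scalar triple product vanishes, so the four points are coplanar.

Yes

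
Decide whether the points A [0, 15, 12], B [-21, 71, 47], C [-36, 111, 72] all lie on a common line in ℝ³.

AB = (-21, 56, 35), AC = (-36, 96, 60).
Each component of AC is 12/7 times the corresponding component of AB, so AC = 12/7·AB and the points are collinear.

Yes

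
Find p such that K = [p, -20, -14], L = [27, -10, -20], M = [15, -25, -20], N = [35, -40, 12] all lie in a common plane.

25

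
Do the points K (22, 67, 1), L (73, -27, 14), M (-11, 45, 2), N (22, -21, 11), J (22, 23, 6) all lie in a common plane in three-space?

The plane through K, L, M has normal n = KL × KM = (192, -480, -4224) and equation n·P = -32160.
Checking the remaining points: n·N = -32160, n·J = -32160.
All equal -32160, so all 5 points lie in one plane.

Yes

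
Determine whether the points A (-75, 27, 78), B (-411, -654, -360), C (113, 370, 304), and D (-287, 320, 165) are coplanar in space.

The four points are coplanar iff the 3×3 determinant with rows AB, AC, AD is zero.
Rows: (-336, -681, -438), (188, 343, 226), (-212, 293, 87).
Expanding along the first row: (-336)(-36377) − (-681)(64268) + (-438)(127800) = 12780.
Nonzero ⇒ not coplanar.

No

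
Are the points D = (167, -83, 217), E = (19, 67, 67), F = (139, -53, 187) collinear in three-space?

No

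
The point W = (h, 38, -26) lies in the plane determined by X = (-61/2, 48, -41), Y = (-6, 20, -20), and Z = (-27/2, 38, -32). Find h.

39/2

A normal to the plane is n = XY × XZ = (-42, 273/2, 231).
W lies in the plane iff n · XW = 0.
This gives (-42)h + (819) = 0, so h = 39/2.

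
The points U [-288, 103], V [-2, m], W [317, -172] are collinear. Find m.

The three points are collinear iff det[UV; UW] = 0.
This determinant is linear in m: (-605)m + (-16335) = 0, so m = -27.

-27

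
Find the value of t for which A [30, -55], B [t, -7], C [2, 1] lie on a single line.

The three points are collinear iff det[AB; AC] = 0.
This determinant is linear in t: (56)t + (-336) = 0, so t = 6.

6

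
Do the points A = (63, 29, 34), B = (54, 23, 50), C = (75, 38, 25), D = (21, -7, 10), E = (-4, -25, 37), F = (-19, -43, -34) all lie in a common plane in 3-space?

No

The plane through A, B, C has normal n = AB × AC = (-90, 111, -9) and equation n·P = -2757.
Checking the remaining points: n·D = -2757, n·E = -2748, n·F = -2757.
Since n·E = -2748 ≠ -2757, E is off the plane and the points are not all coplanar.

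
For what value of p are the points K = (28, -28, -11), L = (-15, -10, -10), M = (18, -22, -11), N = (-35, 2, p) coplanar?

The points are coplanar iff KL · (KM × KN) = 0.
Expanding, this is linear in p: (-78)p + (-780) = 0.
So p = -10.

-10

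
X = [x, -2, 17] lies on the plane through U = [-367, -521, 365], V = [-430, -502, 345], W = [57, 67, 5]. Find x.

-270

A normal to the plane is n = UV × UW = (4920, -31160, -45100).
X lies in the plane iff n · UX = 0.
This gives (4920)x + (1328400) = 0, so x = -270.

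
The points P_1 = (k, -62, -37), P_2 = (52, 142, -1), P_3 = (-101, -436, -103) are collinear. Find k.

Collinearity requires P_1P_2 × P_1P_3 = 0; each component is linear in k.
The y-component gives (-102)k + (-204) = 0, so k = -2.
The remaining components then also vanish.

-2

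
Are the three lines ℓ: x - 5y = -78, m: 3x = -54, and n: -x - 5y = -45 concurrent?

No

The three lines meet at one point iff the augmented coefficient matrix [aᵢ bᵢ cᵢ] has rank < 3, i.e. its determinant vanishes.
Here the determinant is -45.
Nonzero, so no common point exists.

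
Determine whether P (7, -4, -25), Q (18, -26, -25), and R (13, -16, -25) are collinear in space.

Yes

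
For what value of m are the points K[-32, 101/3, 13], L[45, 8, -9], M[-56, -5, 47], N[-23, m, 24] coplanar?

Normal to plane KLM: n = (-5170/3, -2090, -10780/3); plane equation n·P = -61930.
Requiring n·N = -61930: (-2090)m + (-139810/3) = -61930.
So m = 22/3.

22/3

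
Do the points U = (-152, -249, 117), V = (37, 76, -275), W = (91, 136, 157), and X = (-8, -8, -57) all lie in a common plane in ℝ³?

With U as base: UV = (189, 325, -392), UW = (243, 385, 40), UX = (144, 241, -174).
UW × UX = (-76630, 48042, 3123).
UV · (UW × UX) = -93636.
Since -93636 ≠ 0, the four points are not coplanar.

No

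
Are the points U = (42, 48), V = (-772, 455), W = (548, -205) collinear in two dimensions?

UV = (-814, 407), UW = (506, -253).
Twice the signed area of △UVW is (-814)(-253) − (407)(506) = 0.
The triangle is degenerate (zero area), so the points are collinear.

Yes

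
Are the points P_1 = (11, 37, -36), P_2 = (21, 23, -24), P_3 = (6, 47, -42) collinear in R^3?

No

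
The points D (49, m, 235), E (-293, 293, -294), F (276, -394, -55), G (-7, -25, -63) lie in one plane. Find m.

-25

Coplanarity ⇔ det[DE; DF; DG] = 0.
Expanding, this is linear in m: (63085)m + (1577125) = 0.
So m = -25.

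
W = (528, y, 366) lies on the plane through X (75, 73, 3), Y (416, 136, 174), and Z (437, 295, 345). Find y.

The plane through X, Y, Z has equation −16416x − 54720y + 52896z = -5067072.
Substituting W: (-54720)y + (10692288) = -5067072, so y = 288.

288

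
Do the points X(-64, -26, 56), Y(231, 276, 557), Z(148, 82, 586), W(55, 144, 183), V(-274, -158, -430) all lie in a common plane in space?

Yes

The plane through X, Y, Z has normal n = XY × XZ = (105952, -50138, -32164) and equation n·P = -7278524.
Checking the remaining points: n·W = -7278524, n·V = -7278524.
All equal -7278524, so all 5 points lie in one plane.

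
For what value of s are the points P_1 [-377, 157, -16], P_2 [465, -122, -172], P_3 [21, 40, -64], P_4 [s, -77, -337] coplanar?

-161

The points are coplanar iff P_1P_2 · (P_1P_3 × P_1P_4) = 0.
Expanding, this is linear in s: (-4860)s + (-782460) = 0.
So s = -161.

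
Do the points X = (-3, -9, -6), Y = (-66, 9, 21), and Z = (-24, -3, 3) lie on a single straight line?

XY = (-63, 18, 27), XZ = (-21, 6, 9).
XY × XZ = (0, 0, 0).
The cross product vanishes, so the three points are collinear.

Yes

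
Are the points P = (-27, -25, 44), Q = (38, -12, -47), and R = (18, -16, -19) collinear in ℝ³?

Yes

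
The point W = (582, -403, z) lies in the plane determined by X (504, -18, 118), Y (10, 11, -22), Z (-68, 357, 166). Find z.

-94

Coplanarity requires XY · (XZ × XW) = 0.
XY = (-494, 29, -140), XZ = (-572, 375, 48); the triple product is linear in z with coefficient -168662 and constant term -15854228.
Setting it to zero: z = -94.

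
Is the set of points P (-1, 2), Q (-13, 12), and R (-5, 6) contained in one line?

PQ = (-12, 10), PR = (-4, 4).
If collinear, PR would be a scalar multiple of PQ. But (-12)·(4) ≠ (10)·(-4) (difference -8), so they are not parallel; the points are not collinear.

No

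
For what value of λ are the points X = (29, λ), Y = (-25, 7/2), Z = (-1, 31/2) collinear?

Collinearity: (X − Y) must be parallel to (Z − Y) = (24, 12).
Cross-multiplying the components: (λ − 7/2)·(24) = (54)·(12).
Solving gives λ = 61/2.

61/2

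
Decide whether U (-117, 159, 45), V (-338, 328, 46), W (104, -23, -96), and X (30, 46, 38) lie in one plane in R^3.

Yes

A normal to the plane through U, V, W is n = UV × UW = (-23647, -30940, 2873).
The plane has equation n·P = -2023476. For X: n·X = -2023476.
Equal, so X lies in the plane and all four are coplanar.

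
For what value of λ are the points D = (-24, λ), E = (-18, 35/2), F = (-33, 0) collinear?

21/2

The three points are collinear iff det[DE; DF] = 0.
This determinant is linear in λ: (-15)λ + (315/2) = 0, so λ = 21/2.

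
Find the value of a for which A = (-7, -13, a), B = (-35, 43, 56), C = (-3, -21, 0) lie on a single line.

7

Direction BC = (32, -64, -56). From the x-coordinate of A, the parameter along the line is τ = (-7 − (-35))/32 = 7/8.
Then a = 56 + 7/8·(-56) = 7.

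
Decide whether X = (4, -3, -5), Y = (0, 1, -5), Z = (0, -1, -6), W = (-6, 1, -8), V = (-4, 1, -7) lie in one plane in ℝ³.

Yes

The plane through X, Y, Z has normal n = XY × XZ = (-4, -4, 8) and equation n·P = -44.
Checking the remaining points: n·W = -44, n·V = -44.
All equal -44, so all 5 points lie in one plane.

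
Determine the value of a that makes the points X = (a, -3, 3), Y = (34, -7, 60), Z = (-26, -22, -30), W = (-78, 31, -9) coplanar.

Coplanarity ⇔ det[XY; XZ; XW] = 0.
Expanding, this is linear in a: (-4455)a + (-98010) = 0.
So a = -22.

-22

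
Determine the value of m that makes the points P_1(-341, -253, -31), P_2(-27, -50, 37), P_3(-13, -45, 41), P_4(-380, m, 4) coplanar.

-460

Coplanarity ⇔ det[P_1P_2; P_1P_3; P_1P_4] = 0.
Expanding, this is linear in m: (-304)m + (-139840) = 0.
So m = -460.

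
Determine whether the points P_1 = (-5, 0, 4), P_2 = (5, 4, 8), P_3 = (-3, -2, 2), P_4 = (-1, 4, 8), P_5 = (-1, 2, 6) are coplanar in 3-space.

Yes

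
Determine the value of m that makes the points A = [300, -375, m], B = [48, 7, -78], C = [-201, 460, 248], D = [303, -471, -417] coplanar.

-380

Coplanarity ⇔ det[AB; AC; AD] = 0.
Expanding, this is linear in m: (-3507)m + (-1332660) = 0.
So m = -380.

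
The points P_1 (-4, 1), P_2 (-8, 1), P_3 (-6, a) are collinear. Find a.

Collinearity: (P_3 − P_1) must be parallel to (P_2 − P_1) = (-4, 0).
Cross-multiplying the components: (a − 1)·(-4) = (-2)·(0).
Solving gives a = 1.

1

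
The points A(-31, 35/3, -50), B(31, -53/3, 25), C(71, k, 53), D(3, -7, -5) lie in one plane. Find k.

-23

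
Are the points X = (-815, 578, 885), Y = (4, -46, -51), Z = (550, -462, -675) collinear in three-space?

Yes

XY = (819, -624, -936), XZ = (1365, -1040, -1560).
Each component of XZ is 5/3 times the corresponding component of XY, so XZ = 5/3·XY and the points are collinear.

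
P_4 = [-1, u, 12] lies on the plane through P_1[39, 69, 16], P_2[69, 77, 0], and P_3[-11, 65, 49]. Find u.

21

The plane through P_1, P_2, P_3 has equation 200x − 190y + 280z = -830.
Substituting P_4: (-190)u + (3160) = -830, so u = 21.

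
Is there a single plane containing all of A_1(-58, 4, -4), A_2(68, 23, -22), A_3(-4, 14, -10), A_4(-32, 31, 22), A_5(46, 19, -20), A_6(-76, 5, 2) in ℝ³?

No

The plane through A_1, A_2, A_3 has normal n = A_1A_2 × A_1A_3 = (66, -216, 234) and equation n·P = -5628.
Checking the remaining points: n·A_4 = -3660, n·A_5 = -5748, n·A_6 = -5628.
Since n·A_4 = -3660 ≠ -5628, A_4 is off the plane and the points are not all coplanar.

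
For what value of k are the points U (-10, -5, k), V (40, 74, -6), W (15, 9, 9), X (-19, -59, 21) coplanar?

3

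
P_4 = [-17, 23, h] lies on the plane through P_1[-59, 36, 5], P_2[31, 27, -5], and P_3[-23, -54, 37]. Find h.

4

The plane through P_1, P_2, P_3 has equation −1188x − 3240y − 7776z = -85428.
Substituting P_4: (-7776)h + (-54324) = -85428, so h = 4.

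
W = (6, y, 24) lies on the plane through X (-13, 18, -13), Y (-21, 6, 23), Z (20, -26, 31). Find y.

Coplanarity requires XY · (XZ × XW) = 0.
XY = (-8, -12, 36), XZ = (33, -44, 44); the triple product is linear in y with coefficient 1540 and constant term 20020.
Setting it to zero: y = -13.

-13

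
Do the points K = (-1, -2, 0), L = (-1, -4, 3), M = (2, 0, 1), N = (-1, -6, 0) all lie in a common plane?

The four points are coplanar iff the 3×3 determinant with rows KL, KM, KN is zero.
Rows: (0, -2, 3), (3, 2, 1), (0, -4, 0).
Expanding along the first row: (0)(4) − (-2)(0) + (3)(-12) = -36.
Nonzero ⇒ not coplanar.

No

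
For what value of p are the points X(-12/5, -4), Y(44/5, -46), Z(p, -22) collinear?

The three points are collinear iff det[XY; XZ] = 0.
This determinant is linear in p: (42)p + (-504/5) = 0, so p = 12/5.

12/5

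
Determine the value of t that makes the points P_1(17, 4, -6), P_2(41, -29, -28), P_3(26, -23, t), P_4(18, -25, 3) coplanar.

-9

Coplanarity ⇔ det[P_1P_2; P_1P_3; P_1P_4] = 0.
Expanding, this is linear in t: (663)t + (5967) = 0.
So t = -9.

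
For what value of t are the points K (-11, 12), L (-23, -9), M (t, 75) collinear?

The three points are collinear iff det[KL; KM] = 0.
This determinant is linear in t: (21)t + (-525) = 0, so t = 25.

25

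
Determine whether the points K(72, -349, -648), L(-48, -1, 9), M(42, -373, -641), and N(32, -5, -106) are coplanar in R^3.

With K as base: KL = (-120, 348, 657), KM = (-30, -24, 7), KN = (-40, 344, 542).
KM × KN = (-15416, 15980, -11280).
KL · (KM × KN) = 0.
The scalar triple product vanishes, so the four points are coplanar.

Yes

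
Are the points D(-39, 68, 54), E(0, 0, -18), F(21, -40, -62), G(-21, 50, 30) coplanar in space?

A normal to the plane through D, E, F is n = DE × DF = (112, 204, -132).
The plane has equation n·P = 2376. For G: n·G = 3888.
3888 ≠ 2376, so G is off the plane.

No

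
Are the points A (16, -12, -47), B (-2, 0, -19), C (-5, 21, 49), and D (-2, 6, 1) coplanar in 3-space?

Yes

A normal to the plane through A, B, C is n = AB × AC = (228, 1140, -342).
The plane has equation n·P = 6042. For D: n·D = 6042.
Equal, so D lies in the plane and all four are coplanar.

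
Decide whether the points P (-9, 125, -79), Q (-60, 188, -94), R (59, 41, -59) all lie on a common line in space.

Yes

PQ = (-51, 63, -15), PR = (68, -84, 20).
Each component of PR is -4/3 times the corresponding component of PQ, so PR = -4/3·PQ and the points are collinear.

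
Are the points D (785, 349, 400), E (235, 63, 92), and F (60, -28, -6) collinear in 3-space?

DE = (-550, -286, -308), DF = (-725, -377, -406).
DE × DF = (0, 0, 0).
The cross product vanishes, so the three points are collinear.

Yes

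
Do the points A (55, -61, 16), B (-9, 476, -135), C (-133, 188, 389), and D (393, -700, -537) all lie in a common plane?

Yes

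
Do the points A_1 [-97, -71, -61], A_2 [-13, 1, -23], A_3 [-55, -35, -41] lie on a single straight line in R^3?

No

A_1A_2 = (84, 72, 38), A_1A_3 = (42, 36, 20).
Comparing components 2 and 3: (72)(20) − (38)(36) = 72 ≠ 0, so A_1A_2 and A_1A_3 are not parallel and the points are not collinear.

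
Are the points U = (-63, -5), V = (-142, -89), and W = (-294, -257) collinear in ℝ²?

UV = (-79, -84), UW = (-231, -252).
det[UV; UW] = (-79)(-252) − (-84)(-231) = 504.
The determinant is nonzero, so they are not collinear.

No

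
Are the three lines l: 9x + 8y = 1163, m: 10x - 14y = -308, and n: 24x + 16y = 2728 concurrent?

Intersecting l and m: solving the 2×2 system gives (x, y) = (6909/103, 7201/103).
Substitute into n: (24)(6909/103) + (16)(7201/103) = 281032/103.
But n requires 2728 ≠ 281032/103, so the three lines have no common point.

No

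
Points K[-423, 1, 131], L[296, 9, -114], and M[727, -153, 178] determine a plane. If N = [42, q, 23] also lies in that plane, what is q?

-13

Coplanarity requires KL · (KM × KN) = 0.
KL = (719, 8, -245), KM = (1150, -154, 47); the triple product is linear in q with coefficient -315543 and constant term -4102059.
Setting it to zero: q = -13.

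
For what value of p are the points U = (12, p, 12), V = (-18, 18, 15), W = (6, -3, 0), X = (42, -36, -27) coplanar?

-3

The points are coplanar iff UV · (UW × UX) = 0.
Expanding, this is linear in p: (-108)p + (-324) = 0.
So p = -3.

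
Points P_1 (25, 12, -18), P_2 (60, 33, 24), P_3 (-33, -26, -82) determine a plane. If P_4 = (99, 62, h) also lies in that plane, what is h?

The plane through P_1, P_2, P_3 has equation 252x − 196y − 112z = 5964.
Substituting P_4: (-112)h + (12796) = 5964, so h = 61.

61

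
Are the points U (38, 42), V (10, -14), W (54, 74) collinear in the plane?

Yes

UV = (-28, -56), UW = (16, 32).
det[UV; UW] = (-28)(32) − (-56)(16) = 0.
The determinant is zero, so the points are collinear.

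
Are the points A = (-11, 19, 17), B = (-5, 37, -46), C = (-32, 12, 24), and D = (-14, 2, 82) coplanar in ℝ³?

No

With A as base: AB = (6, 18, -63), AC = (-21, -7, 7), AD = (-3, -17, 65).
AC × AD = (-336, 1344, 336).
AB · (AC × AD) = 1008.
Since 1008 ≠ 0, the four points are not coplanar.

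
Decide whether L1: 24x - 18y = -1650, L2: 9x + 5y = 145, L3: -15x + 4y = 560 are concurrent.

Yes

The three lines meet at one point iff the augmented coefficient matrix [aᵢ bᵢ cᵢ] has rank < 3, i.e. its determinant vanishes.
Here the determinant is 0.
It vanishes, so the lines are concurrent at (-20, 65).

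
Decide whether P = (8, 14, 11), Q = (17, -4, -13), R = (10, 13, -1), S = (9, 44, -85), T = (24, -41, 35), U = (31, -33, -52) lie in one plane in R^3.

The plane through P, Q, R has normal n = PQ × PR = (192, 60, 27) and equation n·X = 2673.
Checking the remaining points: n·S = 2073, n·T = 3093, n·U = 2568.
Since n·S = 2073 ≠ 2673, S is off the plane and the points are not all coplanar.

No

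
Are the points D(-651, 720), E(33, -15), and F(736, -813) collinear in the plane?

No

DE = (684, -735), DF = (1387, -1533).
Twice the signed area of △DEF is (684)(-1533) − (-735)(1387) = -29127.
The area is nonzero, so the three points are not collinear.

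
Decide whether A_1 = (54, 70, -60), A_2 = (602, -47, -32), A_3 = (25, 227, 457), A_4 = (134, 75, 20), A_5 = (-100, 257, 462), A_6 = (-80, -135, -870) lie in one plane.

The plane through A_1, A_2, A_3 has normal n = A_1A_2 × A_1A_3 = (-64885, -284128, 82643) and equation n·P = -28351330.
Checking the remaining points: n·A_4 = -28351330, n·A_5 = -28351330, n·A_6 = -28351330.
All equal -28351330, so all 6 points lie in one plane.

Yes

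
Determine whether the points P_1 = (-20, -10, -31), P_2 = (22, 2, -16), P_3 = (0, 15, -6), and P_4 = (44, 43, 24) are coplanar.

A normal to the plane through P_1, P_2, P_3 is n = P_1P_2 × P_1P_3 = (-75, -750, 810).
The plane has equation n·P = -16110. For P_4: n·P_4 = -16110.
Equal, so P_4 lies in the plane and all four are coplanar.

Yes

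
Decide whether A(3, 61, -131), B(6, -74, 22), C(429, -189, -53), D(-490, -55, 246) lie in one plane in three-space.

A normal to the plane through A, B, C is n = AB × AC = (27720, 64944, 56760).
The plane has equation n·P = -3390816. For D: n·D = -3191760.
-3191760 ≠ -3390816, so D is off the plane.

No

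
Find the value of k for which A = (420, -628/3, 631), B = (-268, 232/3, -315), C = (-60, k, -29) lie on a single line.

-28/3

Direction AB = (-688, 860/3, -946). From the x-coordinate of C, the parameter along the line is τ = (-60 − 420)/(-688) = 30/43.
Then k = (-628/3) + 30/43·(860/3) = -28/3.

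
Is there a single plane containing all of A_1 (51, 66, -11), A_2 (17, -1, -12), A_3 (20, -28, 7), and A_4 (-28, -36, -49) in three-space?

A normal to the plane through A_1, A_2, A_3 is n = A_1A_2 × A_1A_3 = (-1300, 643, 1119).
The plane has equation n·P = -36171. For A_4: n·A_4 = -41579.
-41579 ≠ -36171, so A_4 is off the plane.

No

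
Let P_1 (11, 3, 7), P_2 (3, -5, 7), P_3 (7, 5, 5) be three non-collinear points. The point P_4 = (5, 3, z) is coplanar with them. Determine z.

5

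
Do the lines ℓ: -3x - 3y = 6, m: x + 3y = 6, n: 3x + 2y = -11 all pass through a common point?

No

The three lines meet at one point iff the augmented coefficient matrix [aᵢ bᵢ cᵢ] has rank < 3, i.e. its determinant vanishes.
Here the determinant is 6.
Nonzero, so no common point exists.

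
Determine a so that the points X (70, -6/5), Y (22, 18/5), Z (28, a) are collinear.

Collinearity: (Z − X) must be parallel to (Y − X) = (-48, 24/5).
Cross-multiplying the components: (a − (-6/5))·(-48) = (-42)·(24/5).
Solving gives a = 3.

3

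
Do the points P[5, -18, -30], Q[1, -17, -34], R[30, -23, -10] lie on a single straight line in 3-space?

No

PQ = (-4, 1, -4), PR = (25, -5, 20).
Comparing components 3 and 1: (-4)(25) − (-4)(20) = -20 ≠ 0, so PQ and PR are not parallel and the points are not collinear.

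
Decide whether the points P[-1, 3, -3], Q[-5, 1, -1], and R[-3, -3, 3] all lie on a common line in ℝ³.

No

PQ = (-4, -2, 2), PR = (-2, -6, 6).
Comparing components 3 and 1: (2)(-2) − (-4)(6) = 20 ≠ 0, so PQ and PR are not parallel and the points are not collinear.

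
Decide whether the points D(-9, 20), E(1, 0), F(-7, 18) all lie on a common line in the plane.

DE = (10, -20), DF = (2, -2).
det[DE; DF] = (10)(-2) − (-20)(2) = 20.
The determinant is nonzero, so they are not collinear.

No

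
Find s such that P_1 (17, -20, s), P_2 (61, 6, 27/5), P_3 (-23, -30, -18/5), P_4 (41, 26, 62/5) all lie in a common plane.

-8/5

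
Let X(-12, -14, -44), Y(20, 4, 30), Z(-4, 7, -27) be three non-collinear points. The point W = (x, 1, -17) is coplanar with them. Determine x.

The plane through X, Y, Z has equation −1248x + 48y + 528z = -8928.
Substituting W: (-1248)x + (-8928) = -8928, so x = 0.

0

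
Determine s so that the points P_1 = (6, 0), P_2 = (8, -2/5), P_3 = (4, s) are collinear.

Collinearity: (P_3 − P_1) must be parallel to (P_2 − P_1) = (2, -2/5).
Cross-multiplying the components: (s − 0)·(2) = (-2)·(-2/5).
Solving gives s = 2/5.

2/5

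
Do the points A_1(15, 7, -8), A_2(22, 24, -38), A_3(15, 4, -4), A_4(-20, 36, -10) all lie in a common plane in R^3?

The four points are coplanar iff the 3×3 determinant with rows A_1A_2, A_1A_3, A_1A_4 is zero.
Rows: (7, 17, -30), (0, -3, 4), (-35, 29, -2).
Expanding along the first row: (7)(-110) − (17)(140) + (-30)(-105) = 0.
Zero determinant ⇒ coplanar.

Yes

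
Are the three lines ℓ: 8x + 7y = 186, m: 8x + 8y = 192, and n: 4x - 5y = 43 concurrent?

Intersecting ℓ and m: solving the 2×2 system gives (x, y) = (18, 6).
Substitute into n: (4)(18) + (-5)(6) = 42.
But n requires 43 ≠ 42, so the three lines have no common point.

No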